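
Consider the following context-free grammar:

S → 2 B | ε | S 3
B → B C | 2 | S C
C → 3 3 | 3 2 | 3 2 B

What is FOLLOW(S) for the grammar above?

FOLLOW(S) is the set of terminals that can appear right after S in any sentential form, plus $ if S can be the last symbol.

We compute FOLLOW(S) using the standard algorithm.
FOLLOW(S) starts with {$}.
FIRST(B) = {2, 3}
FIRST(C) = {3}
FIRST(S) = {2, 3, ε}
FOLLOW(B) = {$, 3}
FOLLOW(C) = {$, 3}
FOLLOW(S) = {$, 3}
Therefore, FOLLOW(S) = {$, 3}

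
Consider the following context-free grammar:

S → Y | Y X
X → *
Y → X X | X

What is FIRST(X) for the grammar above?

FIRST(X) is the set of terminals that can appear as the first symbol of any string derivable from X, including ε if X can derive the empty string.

We compute FIRST(X) using the standard algorithm.
FIRST(S) = {*}
FIRST(X) = {*}
FIRST(Y) = {*}
Therefore, FIRST(X) = {*}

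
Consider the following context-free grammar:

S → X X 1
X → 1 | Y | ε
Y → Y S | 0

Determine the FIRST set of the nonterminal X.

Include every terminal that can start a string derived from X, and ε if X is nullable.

We compute FIRST(X) using the standard algorithm.
FIRST(S) = {0, 1}
FIRST(X) = {0, 1, ε}
FIRST(Y) = {0}
Therefore, FIRST(X) = {0, 1, ε}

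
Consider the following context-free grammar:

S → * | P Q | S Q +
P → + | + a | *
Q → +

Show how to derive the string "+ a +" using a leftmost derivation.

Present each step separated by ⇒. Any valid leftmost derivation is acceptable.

S ⇒ P Q ⇒ + a Q ⇒ + a +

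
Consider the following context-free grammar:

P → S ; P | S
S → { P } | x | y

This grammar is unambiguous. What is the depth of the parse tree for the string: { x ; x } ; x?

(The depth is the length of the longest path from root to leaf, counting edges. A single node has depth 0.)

5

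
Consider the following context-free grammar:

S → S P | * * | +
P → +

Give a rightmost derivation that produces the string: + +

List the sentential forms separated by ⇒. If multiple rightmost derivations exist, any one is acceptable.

S ⇒ S P ⇒ S + ⇒ + +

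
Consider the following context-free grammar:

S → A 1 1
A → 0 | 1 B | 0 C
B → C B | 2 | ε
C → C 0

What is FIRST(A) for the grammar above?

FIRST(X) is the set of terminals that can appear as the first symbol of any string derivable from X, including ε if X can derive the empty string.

We compute FIRST(A) using the standard algorithm.
FIRST(A) = {0, 1}
FIRST(B) = {2, ε}
FIRST(C) = {}
FIRST(S) = {0, 1}
Therefore, FIRST(A) = {0, 1}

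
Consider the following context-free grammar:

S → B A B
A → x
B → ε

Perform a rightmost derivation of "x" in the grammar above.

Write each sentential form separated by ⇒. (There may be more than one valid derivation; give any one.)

S ⇒ B A B ⇒ B A ⇒ B x ⇒ x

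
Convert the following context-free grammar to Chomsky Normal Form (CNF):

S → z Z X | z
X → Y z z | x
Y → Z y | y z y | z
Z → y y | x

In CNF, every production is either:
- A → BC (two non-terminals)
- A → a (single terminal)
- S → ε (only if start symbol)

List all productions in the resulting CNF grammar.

TZ → z; S → z; X → x; TY → y; Y → z; Z → x; S → TZ X0; X0 → Z X; X → Y X1; X1 → TZ TZ; Y → Z TY; Y → TY X2; X2 → TZ TY; Z → TY TY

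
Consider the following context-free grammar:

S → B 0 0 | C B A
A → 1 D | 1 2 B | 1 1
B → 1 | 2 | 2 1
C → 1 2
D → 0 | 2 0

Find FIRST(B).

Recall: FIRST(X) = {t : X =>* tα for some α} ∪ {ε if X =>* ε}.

We compute FIRST(B) using the standard algorithm.
FIRST(A) = {1}
FIRST(B) = {1, 2}
FIRST(C) = {1}
FIRST(D) = {0, 2}
FIRST(S) = {1, 2}
Therefore, FIRST(B) = {1, 2}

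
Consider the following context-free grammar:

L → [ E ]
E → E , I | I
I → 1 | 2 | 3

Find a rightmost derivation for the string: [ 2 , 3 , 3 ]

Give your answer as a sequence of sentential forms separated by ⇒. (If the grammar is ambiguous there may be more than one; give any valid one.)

L ⇒ [ E ] ⇒ [ E , I ] ⇒ [ E , 3 ] ⇒ [ E , I , 3 ] ⇒ [ E , 3 , 3 ] ⇒ [ I , 3 , 3 ] ⇒ [ 2 , 3 , 3 ]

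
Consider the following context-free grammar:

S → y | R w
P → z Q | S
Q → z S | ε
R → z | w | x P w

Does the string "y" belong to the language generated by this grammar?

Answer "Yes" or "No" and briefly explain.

Yes - a valid derivation exists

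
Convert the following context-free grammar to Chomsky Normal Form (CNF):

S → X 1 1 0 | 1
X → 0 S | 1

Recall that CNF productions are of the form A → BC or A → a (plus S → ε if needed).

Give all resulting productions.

T1 → 1; T0 → 0; S → 1; X → 1; S → X X0; X0 → T1 X1; X1 → T1 T0; X → T0 S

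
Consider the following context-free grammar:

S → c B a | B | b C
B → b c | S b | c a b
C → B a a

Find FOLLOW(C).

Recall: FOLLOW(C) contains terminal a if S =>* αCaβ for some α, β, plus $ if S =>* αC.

We compute FOLLOW(C) using the standard algorithm.
FOLLOW(S) starts with {$}.
FIRST(B) = {b, c}
FIRST(C) = {b, c}
FIRST(S) = {b, c}
FOLLOW(B) = {$, a, b}
FOLLOW(C) = {$, b}
FOLLOW(S) = {$, b}
Therefore, FOLLOW(C) = {$, b}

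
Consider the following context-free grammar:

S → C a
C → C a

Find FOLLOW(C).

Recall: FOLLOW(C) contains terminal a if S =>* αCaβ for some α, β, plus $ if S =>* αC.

We compute FOLLOW(C) using the standard algorithm.
FOLLOW(S) starts with {$}.
FIRST(C) = {}
FIRST(S) = {}
FOLLOW(C) = {a}
FOLLOW(S) = {$}
Therefore, FOLLOW(C) = {a}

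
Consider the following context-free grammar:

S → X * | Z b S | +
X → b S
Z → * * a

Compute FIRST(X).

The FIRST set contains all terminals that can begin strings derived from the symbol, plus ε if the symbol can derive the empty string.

We compute FIRST(X) using the standard algorithm.
FIRST(S) = {*, +, b}
FIRST(X) = {b}
FIRST(Z) = {*}
Therefore, FIRST(X) = {b}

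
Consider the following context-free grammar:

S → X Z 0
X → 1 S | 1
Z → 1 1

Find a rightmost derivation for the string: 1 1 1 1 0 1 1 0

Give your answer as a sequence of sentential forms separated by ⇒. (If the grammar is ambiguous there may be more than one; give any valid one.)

S ⇒ X Z 0 ⇒ X 1 1 0 ⇒ 1 S 1 1 0 ⇒ 1 X Z 0 1 1 0 ⇒ 1 X 1 1 0 1 1 0 ⇒ 1 1 1 1 0 1 1 0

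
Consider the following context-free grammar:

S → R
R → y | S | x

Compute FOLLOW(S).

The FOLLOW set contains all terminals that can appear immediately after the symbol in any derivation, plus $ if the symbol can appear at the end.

We compute FOLLOW(S) using the standard algorithm.
FOLLOW(S) starts with {$}.
FIRST(R) = {x, y}
FIRST(S) = {x, y}
FOLLOW(R) = {$}
FOLLOW(S) = {$}
Therefore, FOLLOW(S) = {$}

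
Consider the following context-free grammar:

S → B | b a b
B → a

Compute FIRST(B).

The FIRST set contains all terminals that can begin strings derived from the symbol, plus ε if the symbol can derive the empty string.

We compute FIRST(B) using the standard algorithm.
FIRST(B) = {a}
FIRST(S) = {a, b}
Therefore, FIRST(B) = {a}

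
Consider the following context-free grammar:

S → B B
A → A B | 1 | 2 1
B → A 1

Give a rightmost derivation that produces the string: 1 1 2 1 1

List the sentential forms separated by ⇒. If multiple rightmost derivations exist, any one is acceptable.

S ⇒ B B ⇒ B A 1 ⇒ B 2 1 1 ⇒ A 1 2 1 1 ⇒ 1 1 2 1 1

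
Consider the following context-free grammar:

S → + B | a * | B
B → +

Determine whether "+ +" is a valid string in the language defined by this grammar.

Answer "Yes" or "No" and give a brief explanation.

Yes - a valid derivation exists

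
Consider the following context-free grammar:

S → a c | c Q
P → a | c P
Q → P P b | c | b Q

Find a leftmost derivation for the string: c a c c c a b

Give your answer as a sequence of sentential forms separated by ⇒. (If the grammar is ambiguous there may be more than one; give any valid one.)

S ⇒ c Q ⇒ c P P b ⇒ c a P b ⇒ c a c P b ⇒ c a c c P b ⇒ c a c c c P b ⇒ c a c c c a b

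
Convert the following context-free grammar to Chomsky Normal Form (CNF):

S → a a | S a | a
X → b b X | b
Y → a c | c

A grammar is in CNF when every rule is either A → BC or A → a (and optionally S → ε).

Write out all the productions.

TA → a; S → a; TB → b; X → b; TC → c; Y → c; S → TA TA; S → S TA; X → TB X0; X0 → TB X; Y → TA TC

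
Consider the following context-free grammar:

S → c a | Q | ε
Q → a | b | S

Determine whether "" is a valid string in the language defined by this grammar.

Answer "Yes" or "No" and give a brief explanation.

Yes - a valid derivation exists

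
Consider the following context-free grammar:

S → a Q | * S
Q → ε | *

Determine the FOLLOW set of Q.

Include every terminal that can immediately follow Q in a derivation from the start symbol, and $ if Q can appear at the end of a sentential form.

We compute FOLLOW(Q) using the standard algorithm.
FOLLOW(S) starts with {$}.
FIRST(Q) = {*, ε}
FIRST(S) = {*, a}
FOLLOW(Q) = {$}
FOLLOW(S) = {$}
Therefore, FOLLOW(Q) = {$}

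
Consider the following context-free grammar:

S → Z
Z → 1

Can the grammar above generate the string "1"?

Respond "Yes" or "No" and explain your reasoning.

Yes - a valid derivation exists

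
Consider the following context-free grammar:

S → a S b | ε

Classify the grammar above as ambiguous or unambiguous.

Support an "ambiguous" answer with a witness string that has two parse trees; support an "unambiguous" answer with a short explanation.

Unambiguous - every string in the language has a unique parse tree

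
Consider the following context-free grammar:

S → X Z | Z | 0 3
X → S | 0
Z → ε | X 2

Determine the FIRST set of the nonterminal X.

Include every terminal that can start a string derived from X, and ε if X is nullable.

We compute FIRST(X) using the standard algorithm.
FIRST(S) = {0, 2, ε}
FIRST(X) = {0, 2, ε}
FIRST(Z) = {0, 2, ε}
Therefore, FIRST(X) = {0, 2, ε}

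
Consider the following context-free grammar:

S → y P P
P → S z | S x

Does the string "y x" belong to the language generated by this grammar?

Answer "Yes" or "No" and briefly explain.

No - no valid derivation exists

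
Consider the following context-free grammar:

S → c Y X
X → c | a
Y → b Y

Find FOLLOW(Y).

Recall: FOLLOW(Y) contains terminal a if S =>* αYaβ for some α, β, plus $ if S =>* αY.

We compute FOLLOW(Y) using the standard algorithm.
FOLLOW(S) starts with {$}.
FIRST(S) = {c}
FIRST(X) = {a, c}
FIRST(Y) = {b}
FOLLOW(S) = {$}
FOLLOW(X) = {$}
FOLLOW(Y) = {a, c}
Therefore, FOLLOW(Y) = {a, c}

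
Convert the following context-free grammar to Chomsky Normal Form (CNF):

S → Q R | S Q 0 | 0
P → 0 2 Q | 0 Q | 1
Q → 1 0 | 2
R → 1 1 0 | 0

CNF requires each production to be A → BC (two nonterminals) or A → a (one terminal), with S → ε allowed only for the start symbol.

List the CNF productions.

T0 → 0; S → 0; T2 → 2; P → 1; T1 → 1; Q → 2; R → 0; S → Q R; S → S X0; X0 → Q T0; P → T0 X1; X1 → T2 Q; P → T0 Q; Q → T1 T0; R → T1 X2; X2 → T1 T0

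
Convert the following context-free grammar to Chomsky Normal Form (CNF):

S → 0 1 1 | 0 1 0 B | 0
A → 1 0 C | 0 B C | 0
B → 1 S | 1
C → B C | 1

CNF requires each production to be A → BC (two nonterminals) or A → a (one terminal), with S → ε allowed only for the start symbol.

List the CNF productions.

T0 → 0; T1 → 1; S → 0; A → 0; B → 1; C → 1; S → T0 X0; X0 → T1 T1; S → T0 X1; X1 → T1 X2; X2 → T0 B; A → T1 X3; X3 → T0 C; A → T0 X4; X4 → B C; B → T1 S; C → B C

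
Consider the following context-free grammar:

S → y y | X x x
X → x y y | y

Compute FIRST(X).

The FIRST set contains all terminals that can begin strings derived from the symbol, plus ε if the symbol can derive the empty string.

We compute FIRST(X) using the standard algorithm.
FIRST(S) = {x, y}
FIRST(X) = {x, y}
Therefore, FIRST(X) = {x, y}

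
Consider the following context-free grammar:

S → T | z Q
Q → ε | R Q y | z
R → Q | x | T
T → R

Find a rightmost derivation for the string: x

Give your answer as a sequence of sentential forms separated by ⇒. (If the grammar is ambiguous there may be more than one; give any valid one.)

S ⇒ T ⇒ R ⇒ x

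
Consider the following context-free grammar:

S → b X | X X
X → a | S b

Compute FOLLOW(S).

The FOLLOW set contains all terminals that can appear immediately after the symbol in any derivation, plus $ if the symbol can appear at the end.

We compute FOLLOW(S) using the standard algorithm.
FOLLOW(S) starts with {$}.
FIRST(S) = {a, b}
FIRST(X) = {a, b}
FOLLOW(S) = {$, b}
FOLLOW(X) = {$, a, b}
Therefore, FOLLOW(S) = {$, b}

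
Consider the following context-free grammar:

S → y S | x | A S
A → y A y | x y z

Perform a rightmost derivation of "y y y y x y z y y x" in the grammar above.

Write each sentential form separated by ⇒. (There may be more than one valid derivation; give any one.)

S ⇒ y S ⇒ y y S ⇒ y y A S ⇒ y y A x ⇒ y y y A y x ⇒ y y y y A y y x ⇒ y y y y x y z y y x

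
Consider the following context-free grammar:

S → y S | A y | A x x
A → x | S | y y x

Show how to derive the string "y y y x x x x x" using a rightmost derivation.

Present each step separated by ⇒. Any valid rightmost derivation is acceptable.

S ⇒ y S ⇒ y A x x ⇒ y S x x ⇒ y A x x x x ⇒ y y y x x x x x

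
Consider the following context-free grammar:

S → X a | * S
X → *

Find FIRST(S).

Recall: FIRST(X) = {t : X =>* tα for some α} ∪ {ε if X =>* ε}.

We compute FIRST(S) using the standard algorithm.
FIRST(S) = {*}
FIRST(X) = {*}
Therefore, FIRST(S) = {*}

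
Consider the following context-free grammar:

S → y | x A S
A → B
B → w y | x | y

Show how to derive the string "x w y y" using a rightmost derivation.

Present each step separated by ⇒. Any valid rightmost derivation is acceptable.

S ⇒ x A S ⇒ x A y ⇒ x B y ⇒ x w y y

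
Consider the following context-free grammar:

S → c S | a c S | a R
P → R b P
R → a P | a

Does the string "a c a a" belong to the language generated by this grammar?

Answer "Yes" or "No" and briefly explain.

Yes - a valid derivation exists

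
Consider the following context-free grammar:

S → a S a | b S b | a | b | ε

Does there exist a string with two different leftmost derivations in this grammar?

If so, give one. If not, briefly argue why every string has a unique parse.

No - every string in the language has a unique leftmost derivation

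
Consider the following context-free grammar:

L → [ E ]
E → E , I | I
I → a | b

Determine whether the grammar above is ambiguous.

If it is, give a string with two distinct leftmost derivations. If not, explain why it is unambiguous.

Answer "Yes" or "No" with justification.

No - the grammar is unambiguous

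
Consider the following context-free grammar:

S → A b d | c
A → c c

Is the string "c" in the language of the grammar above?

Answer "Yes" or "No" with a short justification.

Yes - a valid derivation exists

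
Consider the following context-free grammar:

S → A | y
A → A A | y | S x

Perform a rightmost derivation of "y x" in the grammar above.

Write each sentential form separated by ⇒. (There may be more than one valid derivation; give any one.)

S ⇒ A ⇒ S x ⇒ y x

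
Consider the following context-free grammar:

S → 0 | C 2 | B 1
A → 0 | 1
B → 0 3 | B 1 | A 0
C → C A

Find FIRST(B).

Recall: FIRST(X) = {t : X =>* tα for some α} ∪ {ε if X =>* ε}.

We compute FIRST(B) using the standard algorithm.
FIRST(A) = {0, 1}
FIRST(B) = {0, 1}
FIRST(C) = {}
FIRST(S) = {0, 1}
Therefore, FIRST(B) = {0, 1}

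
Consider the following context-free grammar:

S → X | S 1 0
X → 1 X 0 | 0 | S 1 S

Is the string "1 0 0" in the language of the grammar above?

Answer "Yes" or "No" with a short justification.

Yes - a valid derivation exists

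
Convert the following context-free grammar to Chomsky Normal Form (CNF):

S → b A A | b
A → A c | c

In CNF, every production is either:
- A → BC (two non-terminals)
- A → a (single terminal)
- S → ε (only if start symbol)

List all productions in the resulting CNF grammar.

TB → b; S → b; TC → c; A → c; S → TB X0; X0 → A A; A → A TC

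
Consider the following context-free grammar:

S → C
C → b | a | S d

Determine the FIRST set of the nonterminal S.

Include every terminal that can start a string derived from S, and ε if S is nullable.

We compute FIRST(S) using the standard algorithm.
FIRST(C) = {a, b}
FIRST(S) = {a, b}
Therefore, FIRST(S) = {a, b}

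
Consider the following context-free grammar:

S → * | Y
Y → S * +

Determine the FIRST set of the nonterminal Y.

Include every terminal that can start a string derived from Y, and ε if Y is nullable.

We compute FIRST(Y) using the standard algorithm.
FIRST(S) = {*}
FIRST(Y) = {*}
Therefore, FIRST(Y) = {*}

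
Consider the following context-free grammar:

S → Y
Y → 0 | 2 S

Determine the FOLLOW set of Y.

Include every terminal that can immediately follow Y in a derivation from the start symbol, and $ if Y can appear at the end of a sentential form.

We compute FOLLOW(Y) using the standard algorithm.
FOLLOW(S) starts with {$}.
FIRST(S) = {0, 2}
FIRST(Y) = {0, 2}
FOLLOW(S) = {$}
FOLLOW(Y) = {$}
Therefore, FOLLOW(Y) = {$}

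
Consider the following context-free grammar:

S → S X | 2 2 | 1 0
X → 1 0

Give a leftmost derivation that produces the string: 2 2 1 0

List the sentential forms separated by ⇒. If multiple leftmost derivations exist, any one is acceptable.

S ⇒ S X ⇒ 2 2 X ⇒ 2 2 1 0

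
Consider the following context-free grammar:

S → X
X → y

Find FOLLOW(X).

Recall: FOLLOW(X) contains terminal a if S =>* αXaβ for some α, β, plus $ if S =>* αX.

We compute FOLLOW(X) using the standard algorithm.
FOLLOW(S) starts with {$}.
FIRST(S) = {y}
FIRST(X) = {y}
FOLLOW(S) = {$}
FOLLOW(X) = {$}
Therefore, FOLLOW(X) = {$}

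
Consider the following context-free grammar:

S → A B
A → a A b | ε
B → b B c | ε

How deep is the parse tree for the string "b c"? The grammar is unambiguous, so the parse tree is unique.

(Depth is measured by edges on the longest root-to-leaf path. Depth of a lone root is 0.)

3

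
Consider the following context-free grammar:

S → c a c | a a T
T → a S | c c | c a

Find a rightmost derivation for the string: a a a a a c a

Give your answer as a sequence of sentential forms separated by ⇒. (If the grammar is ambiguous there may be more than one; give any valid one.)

S ⇒ a a T ⇒ a a a S ⇒ a a a a a T ⇒ a a a a a c a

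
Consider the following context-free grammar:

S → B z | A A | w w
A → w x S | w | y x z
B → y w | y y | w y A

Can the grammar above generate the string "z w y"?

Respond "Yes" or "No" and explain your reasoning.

No - no valid derivation exists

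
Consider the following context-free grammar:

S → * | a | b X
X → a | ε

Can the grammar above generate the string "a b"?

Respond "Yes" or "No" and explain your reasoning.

No - no valid derivation exists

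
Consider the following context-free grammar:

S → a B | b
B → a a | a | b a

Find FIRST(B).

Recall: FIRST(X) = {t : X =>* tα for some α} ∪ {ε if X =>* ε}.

We compute FIRST(B) using the standard algorithm.
FIRST(B) = {a, b}
FIRST(S) = {a, b}
Therefore, FIRST(B) = {a, b}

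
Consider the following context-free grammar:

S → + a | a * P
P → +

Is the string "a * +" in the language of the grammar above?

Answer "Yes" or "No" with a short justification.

Yes - a valid derivation exists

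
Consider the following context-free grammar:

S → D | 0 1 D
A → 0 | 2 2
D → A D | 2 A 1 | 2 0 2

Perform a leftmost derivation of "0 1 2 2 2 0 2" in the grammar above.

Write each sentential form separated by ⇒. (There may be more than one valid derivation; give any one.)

S ⇒ 0 1 D ⇒ 0 1 A D ⇒ 0 1 2 2 D ⇒ 0 1 2 2 2 0 2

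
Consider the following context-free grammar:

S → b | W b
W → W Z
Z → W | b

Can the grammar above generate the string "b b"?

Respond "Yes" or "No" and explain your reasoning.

No - no valid derivation exists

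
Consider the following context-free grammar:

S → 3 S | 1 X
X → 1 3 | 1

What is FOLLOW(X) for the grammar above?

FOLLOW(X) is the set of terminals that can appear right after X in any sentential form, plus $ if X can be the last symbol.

We compute FOLLOW(X) using the standard algorithm.
FOLLOW(S) starts with {$}.
FIRST(S) = {1, 3}
FIRST(X) = {1}
FOLLOW(S) = {$}
FOLLOW(X) = {$}
Therefore, FOLLOW(X) = {$}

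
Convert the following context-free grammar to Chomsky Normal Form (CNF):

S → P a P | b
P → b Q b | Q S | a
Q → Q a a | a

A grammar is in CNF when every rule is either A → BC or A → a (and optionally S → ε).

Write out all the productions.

TA → a; S → b; TB → b; P → a; Q → a; S → P X0; X0 → TA P; P → TB X1; X1 → Q TB; P → Q S; Q → Q X2; X2 → TA TA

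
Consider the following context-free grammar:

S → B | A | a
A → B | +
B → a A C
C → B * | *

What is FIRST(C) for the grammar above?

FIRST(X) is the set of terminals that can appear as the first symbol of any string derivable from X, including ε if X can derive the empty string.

We compute FIRST(C) using the standard algorithm.
FIRST(A) = {+, a}
FIRST(B) = {a}
FIRST(C) = {*, a}
FIRST(S) = {+, a}
Therefore, FIRST(C) = {*, a}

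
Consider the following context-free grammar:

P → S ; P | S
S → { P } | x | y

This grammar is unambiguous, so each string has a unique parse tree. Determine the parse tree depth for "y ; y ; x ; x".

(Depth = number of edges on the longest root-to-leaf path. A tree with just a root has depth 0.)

5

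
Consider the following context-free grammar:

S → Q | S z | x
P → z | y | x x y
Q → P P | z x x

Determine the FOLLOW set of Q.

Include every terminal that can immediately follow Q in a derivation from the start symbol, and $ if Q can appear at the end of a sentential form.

We compute FOLLOW(Q) using the standard algorithm.
FOLLOW(S) starts with {$}.
FIRST(P) = {x, y, z}
FIRST(Q) = {x, y, z}
FIRST(S) = {x, y, z}
FOLLOW(P) = {$, x, y, z}
FOLLOW(Q) = {$, z}
FOLLOW(S) = {$, z}
Therefore, FOLLOW(Q) = {$, z}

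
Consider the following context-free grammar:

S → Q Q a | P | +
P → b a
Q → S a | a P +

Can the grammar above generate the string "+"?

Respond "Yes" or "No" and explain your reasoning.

Yes - a valid derivation exists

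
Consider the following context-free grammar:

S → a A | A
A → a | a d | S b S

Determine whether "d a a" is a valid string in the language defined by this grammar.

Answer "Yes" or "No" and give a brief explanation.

No - no valid derivation exists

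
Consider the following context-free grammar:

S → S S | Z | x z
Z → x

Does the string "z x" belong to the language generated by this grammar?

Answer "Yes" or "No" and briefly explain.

No - no valid derivation exists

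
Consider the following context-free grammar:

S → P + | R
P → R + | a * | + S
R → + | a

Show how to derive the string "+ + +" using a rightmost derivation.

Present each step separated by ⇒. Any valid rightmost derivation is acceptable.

S ⇒ P + ⇒ R + + ⇒ + + +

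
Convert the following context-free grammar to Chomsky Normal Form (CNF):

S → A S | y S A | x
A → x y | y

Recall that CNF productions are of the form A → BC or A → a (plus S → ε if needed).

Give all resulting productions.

TY → y; S → x; TX → x; A → y; S → A S; S → TY X0; X0 → S A; A → TX TY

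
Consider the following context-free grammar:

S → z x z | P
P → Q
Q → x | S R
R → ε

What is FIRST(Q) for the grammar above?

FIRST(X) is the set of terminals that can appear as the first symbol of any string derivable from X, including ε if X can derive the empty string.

We compute FIRST(Q) using the standard algorithm.
FIRST(P) = {x, z}
FIRST(Q) = {x, z}
FIRST(R) = {ε}
FIRST(S) = {x, z}
Therefore, FIRST(Q) = {x, z}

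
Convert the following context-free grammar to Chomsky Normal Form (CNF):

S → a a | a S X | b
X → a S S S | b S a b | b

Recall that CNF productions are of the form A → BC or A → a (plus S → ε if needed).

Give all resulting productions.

TA → a; S → b; TB → b; X → b; S → TA TA; S → TA X0; X0 → S X; X → TA X1; X1 → S X2; X2 → S S; X → TB X3; X3 → S X4; X4 → TA TB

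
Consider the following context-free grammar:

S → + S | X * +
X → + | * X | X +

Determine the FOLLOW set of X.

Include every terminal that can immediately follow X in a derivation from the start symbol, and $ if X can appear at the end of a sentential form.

We compute FOLLOW(X) using the standard algorithm.
FOLLOW(S) starts with {$}.
FIRST(S) = {*, +}
FIRST(X) = {*, +}
FOLLOW(S) = {$}
FOLLOW(X) = {*, +}
Therefore, FOLLOW(X) = {*, +}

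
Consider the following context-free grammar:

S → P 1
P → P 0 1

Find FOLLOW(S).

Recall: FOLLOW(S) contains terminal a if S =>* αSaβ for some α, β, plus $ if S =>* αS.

We compute FOLLOW(S) using the standard algorithm.
FOLLOW(S) starts with {$}.
FIRST(P) = {}
FIRST(S) = {}
FOLLOW(P) = {0, 1}
FOLLOW(S) = {$}
Therefore, FOLLOW(S) = {$}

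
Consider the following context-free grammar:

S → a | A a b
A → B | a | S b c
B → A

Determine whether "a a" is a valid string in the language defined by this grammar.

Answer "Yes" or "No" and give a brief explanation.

No - no valid derivation exists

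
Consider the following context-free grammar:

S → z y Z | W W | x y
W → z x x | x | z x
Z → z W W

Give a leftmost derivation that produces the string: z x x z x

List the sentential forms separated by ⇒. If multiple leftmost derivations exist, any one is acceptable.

S ⇒ W W ⇒ z x x W ⇒ z x x z x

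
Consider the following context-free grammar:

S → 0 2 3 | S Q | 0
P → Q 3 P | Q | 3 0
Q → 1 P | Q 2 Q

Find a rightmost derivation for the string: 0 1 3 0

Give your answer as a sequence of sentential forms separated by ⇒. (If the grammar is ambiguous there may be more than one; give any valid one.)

S ⇒ S Q ⇒ S 1 P ⇒ S 1 3 0 ⇒ 0 1 3 0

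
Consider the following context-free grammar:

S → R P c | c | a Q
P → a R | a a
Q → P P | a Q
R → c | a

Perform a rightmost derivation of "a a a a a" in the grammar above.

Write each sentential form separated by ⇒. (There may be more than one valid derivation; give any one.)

S ⇒ a Q ⇒ a P P ⇒ a P a a ⇒ a a a a a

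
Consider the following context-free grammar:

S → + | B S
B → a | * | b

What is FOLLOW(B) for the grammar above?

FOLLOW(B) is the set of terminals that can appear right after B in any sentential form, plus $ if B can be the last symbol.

We compute FOLLOW(B) using the standard algorithm.
FOLLOW(S) starts with {$}.
FIRST(B) = {*, a, b}
FIRST(S) = {*, +, a, b}
FOLLOW(B) = {*, +, a, b}
FOLLOW(S) = {$}
Therefore, FOLLOW(B) = {*, +, a, b}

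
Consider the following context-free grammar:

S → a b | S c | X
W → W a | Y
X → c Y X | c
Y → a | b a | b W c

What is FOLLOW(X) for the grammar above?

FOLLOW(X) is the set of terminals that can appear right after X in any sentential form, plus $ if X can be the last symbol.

We compute FOLLOW(X) using the standard algorithm.
FOLLOW(S) starts with {$}.
FIRST(S) = {a, c}
FIRST(W) = {a, b}
FIRST(X) = {c}
FIRST(Y) = {a, b}
FOLLOW(S) = {$, c}
FOLLOW(W) = {a, c}
FOLLOW(X) = {$, c}
FOLLOW(Y) = {a, c}
Therefore, FOLLOW(X) = {$, c}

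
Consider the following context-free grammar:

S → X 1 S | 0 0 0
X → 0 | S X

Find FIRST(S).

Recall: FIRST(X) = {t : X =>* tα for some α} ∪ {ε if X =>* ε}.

We compute FIRST(S) using the standard algorithm.
FIRST(S) = {0}
FIRST(X) = {0}
Therefore, FIRST(S) = {0}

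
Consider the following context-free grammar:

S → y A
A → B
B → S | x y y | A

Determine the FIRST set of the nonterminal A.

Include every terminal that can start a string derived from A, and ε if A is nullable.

We compute FIRST(A) using the standard algorithm.
FIRST(A) = {x, y}
FIRST(B) = {x, y}
FIRST(S) = {y}
Therefore, FIRST(A) = {x, y}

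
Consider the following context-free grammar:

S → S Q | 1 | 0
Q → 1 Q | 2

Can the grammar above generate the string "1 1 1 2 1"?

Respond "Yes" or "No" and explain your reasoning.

No - no valid derivation exists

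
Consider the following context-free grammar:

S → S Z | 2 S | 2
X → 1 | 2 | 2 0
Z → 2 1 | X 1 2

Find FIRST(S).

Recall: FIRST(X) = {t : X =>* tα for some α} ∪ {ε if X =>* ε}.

We compute FIRST(S) using the standard algorithm.
FIRST(S) = {2}
FIRST(X) = {1, 2}
FIRST(Z) = {1, 2}
Therefore, FIRST(S) = {2}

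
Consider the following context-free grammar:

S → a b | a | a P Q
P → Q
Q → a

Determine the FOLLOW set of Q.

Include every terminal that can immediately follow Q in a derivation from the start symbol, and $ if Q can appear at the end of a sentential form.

We compute FOLLOW(Q) using the standard algorithm.
FOLLOW(S) starts with {$}.
FIRST(P) = {a}
FIRST(Q) = {a}
FIRST(S) = {a}
FOLLOW(P) = {a}
FOLLOW(Q) = {$, a}
FOLLOW(S) = {$}
Therefore, FOLLOW(Q) = {$, a}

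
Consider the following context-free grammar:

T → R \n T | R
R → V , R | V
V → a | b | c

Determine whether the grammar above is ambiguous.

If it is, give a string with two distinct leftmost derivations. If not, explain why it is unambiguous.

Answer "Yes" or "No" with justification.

No - the grammar is unambiguous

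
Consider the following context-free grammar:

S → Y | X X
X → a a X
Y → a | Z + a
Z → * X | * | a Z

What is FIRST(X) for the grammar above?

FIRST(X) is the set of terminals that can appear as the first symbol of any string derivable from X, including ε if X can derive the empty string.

We compute FIRST(X) using the standard algorithm.
FIRST(S) = {*, a}
FIRST(X) = {a}
FIRST(Y) = {*, a}
FIRST(Z) = {*, a}
Therefore, FIRST(X) = {a}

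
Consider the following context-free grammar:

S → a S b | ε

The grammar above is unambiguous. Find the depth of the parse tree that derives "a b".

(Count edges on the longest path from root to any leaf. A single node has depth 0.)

2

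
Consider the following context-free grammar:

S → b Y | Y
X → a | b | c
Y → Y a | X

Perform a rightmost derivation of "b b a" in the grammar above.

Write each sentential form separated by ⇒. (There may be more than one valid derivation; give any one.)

S ⇒ b Y ⇒ b Y a ⇒ b X a ⇒ b b a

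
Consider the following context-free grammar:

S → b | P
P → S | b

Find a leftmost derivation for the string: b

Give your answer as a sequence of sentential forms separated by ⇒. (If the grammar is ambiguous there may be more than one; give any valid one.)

S ⇒ P ⇒ S ⇒ b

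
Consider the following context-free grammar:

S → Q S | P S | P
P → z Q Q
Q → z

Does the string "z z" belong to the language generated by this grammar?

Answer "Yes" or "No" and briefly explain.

No - no valid derivation exists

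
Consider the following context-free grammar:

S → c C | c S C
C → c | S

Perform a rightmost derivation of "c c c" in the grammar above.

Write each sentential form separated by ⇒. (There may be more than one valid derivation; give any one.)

S ⇒ c C ⇒ c S ⇒ c c C ⇒ c c c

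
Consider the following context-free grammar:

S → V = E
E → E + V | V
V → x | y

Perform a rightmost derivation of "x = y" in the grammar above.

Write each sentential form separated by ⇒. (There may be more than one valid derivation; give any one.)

S ⇒ V = E ⇒ V = V ⇒ V = y ⇒ x = y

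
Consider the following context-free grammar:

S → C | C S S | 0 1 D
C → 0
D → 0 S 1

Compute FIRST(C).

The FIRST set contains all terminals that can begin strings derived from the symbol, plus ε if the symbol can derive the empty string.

We compute FIRST(C) using the standard algorithm.
FIRST(C) = {0}
FIRST(D) = {0}
FIRST(S) = {0}
Therefore, FIRST(C) = {0}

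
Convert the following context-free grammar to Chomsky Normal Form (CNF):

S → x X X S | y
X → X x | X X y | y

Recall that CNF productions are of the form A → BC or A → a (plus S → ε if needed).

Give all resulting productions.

TX → x; S → y; TY → y; X → y; S → TX X0; X0 → X X1; X1 → X S; X → X TX; X → X X2; X2 → X TY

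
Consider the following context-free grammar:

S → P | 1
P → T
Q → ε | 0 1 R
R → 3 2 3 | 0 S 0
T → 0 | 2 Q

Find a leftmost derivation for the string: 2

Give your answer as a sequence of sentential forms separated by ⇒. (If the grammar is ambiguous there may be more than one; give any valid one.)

S ⇒ P ⇒ T ⇒ 2 Q ⇒ 2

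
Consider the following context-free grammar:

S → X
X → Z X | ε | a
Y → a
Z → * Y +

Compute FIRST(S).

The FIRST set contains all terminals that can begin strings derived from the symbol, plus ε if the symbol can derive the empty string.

We compute FIRST(S) using the standard algorithm.
FIRST(S) = {*, a, ε}
FIRST(X) = {*, a, ε}
FIRST(Y) = {a}
FIRST(Z) = {*}
Therefore, FIRST(S) = {*, a, ε}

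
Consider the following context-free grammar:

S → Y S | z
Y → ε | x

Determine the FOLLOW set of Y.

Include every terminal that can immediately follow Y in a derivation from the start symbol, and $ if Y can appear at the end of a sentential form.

We compute FOLLOW(Y) using the standard algorithm.
FOLLOW(S) starts with {$}.
FIRST(S) = {x, z}
FIRST(Y) = {x, ε}
FOLLOW(S) = {$}
FOLLOW(Y) = {x, z}
Therefore, FOLLOW(Y) = {x, z}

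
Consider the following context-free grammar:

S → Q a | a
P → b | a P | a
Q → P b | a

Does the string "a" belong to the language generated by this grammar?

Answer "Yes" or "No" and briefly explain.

Yes - a valid derivation exists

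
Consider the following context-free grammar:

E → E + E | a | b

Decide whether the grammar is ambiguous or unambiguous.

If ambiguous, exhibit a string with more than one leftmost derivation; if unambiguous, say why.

Ambiguous - the string 'a + b + b + a + b + b' has two distinct leftmost derivations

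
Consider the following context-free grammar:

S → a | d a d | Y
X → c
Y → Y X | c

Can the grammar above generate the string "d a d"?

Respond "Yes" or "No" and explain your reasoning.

Yes - a valid derivation exists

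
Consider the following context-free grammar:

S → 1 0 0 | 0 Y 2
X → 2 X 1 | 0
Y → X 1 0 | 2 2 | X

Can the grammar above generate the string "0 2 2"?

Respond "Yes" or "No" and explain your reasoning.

No - no valid derivation exists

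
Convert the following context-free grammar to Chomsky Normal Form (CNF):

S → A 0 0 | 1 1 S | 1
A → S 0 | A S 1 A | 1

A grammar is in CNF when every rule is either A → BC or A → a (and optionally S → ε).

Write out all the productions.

T0 → 0; T1 → 1; S → 1; A → 1; S → A X0; X0 → T0 T0; S → T1 X1; X1 → T1 S; A → S T0; A → A X2; X2 → S X3; X3 → T1 A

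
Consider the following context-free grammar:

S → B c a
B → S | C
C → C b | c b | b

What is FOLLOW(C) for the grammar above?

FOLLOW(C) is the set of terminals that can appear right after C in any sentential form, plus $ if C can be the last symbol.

We compute FOLLOW(C) using the standard algorithm.
FOLLOW(S) starts with {$}.
FIRST(B) = {b, c}
FIRST(C) = {b, c}
FIRST(S) = {b, c}
FOLLOW(B) = {c}
FOLLOW(C) = {b, c}
FOLLOW(S) = {$, c}
Therefore, FOLLOW(C) = {b, c}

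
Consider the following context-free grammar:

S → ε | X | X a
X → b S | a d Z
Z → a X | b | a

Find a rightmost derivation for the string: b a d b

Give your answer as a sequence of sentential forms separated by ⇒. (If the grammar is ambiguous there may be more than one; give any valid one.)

S ⇒ X ⇒ b S ⇒ b X ⇒ b a d Z ⇒ b a d b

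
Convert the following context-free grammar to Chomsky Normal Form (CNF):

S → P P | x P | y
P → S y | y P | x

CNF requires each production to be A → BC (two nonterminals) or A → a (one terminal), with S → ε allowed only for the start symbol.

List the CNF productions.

TX → x; S → y; TY → y; P → x; S → P P; S → TX P; P → S TY; P → TY P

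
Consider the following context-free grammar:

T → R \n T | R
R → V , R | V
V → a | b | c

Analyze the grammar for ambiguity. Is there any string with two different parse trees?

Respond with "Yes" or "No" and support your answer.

No - the grammar is unambiguous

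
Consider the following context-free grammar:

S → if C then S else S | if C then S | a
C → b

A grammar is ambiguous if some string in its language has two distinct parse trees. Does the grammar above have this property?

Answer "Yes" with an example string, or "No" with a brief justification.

Yes - the string 'if b then if b then a else a' has two distinct parse trees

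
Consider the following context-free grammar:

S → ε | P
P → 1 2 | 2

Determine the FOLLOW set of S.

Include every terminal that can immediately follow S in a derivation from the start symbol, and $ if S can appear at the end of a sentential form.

We compute FOLLOW(S) using the standard algorithm.
FOLLOW(S) starts with {$}.
FIRST(P) = {1, 2}
FIRST(S) = {1, 2, ε}
FOLLOW(P) = {$}
FOLLOW(S) = {$}
Therefore, FOLLOW(S) = {$}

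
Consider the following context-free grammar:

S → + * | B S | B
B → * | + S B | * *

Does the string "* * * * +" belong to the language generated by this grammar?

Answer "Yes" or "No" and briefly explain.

No - no valid derivation exists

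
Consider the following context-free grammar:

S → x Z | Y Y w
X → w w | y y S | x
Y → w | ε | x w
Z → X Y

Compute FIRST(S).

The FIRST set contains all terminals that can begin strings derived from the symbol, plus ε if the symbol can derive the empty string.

We compute FIRST(S) using the standard algorithm.
FIRST(S) = {w, x}
FIRST(X) = {w, x, y}
FIRST(Y) = {w, x, ε}
FIRST(Z) = {w, x, y}
Therefore, FIRST(S) = {w, x}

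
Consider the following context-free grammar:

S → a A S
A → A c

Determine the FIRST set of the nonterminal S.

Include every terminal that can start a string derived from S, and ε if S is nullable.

We compute FIRST(S) using the standard algorithm.
FIRST(A) = {}
FIRST(S) = {a}
Therefore, FIRST(S) = {a}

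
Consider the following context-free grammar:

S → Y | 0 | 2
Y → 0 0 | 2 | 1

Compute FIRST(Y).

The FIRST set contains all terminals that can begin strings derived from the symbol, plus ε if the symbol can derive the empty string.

We compute FIRST(Y) using the standard algorithm.
FIRST(S) = {0, 1, 2}
FIRST(Y) = {0, 1, 2}
Therefore, FIRST(Y) = {0, 1, 2}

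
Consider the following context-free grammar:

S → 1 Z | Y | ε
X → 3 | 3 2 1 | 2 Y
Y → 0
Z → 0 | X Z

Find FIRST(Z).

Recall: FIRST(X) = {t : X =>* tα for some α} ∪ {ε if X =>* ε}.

We compute FIRST(Z) using the standard algorithm.
FIRST(S) = {0, 1, ε}
FIRST(X) = {2, 3}
FIRST(Y) = {0}
FIRST(Z) = {0, 2, 3}
Therefore, FIRST(Z) = {0, 2, 3}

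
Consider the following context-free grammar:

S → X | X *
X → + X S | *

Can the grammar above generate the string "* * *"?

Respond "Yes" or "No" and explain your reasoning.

No - no valid derivation exists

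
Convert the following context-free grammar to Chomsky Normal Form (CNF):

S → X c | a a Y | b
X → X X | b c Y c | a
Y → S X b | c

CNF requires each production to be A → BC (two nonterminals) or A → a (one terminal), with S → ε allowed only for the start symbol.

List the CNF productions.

TC → c; TA → a; S → b; TB → b; X → a; Y → c; S → X TC; S → TA X0; X0 → TA Y; X → X X; X → TB X1; X1 → TC X2; X2 → Y TC; Y → S X3; X3 → X TB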